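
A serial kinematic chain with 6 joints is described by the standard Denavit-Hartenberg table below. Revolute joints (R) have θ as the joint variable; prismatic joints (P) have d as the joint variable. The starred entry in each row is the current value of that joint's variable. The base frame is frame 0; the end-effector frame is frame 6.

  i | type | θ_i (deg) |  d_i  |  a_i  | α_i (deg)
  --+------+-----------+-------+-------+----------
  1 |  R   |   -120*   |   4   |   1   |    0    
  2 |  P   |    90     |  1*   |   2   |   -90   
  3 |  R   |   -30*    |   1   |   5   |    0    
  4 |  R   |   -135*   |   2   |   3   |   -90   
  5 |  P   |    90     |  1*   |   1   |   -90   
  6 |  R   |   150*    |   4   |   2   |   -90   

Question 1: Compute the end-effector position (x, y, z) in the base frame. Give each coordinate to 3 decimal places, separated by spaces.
after link 1: o_1 = (-0.5000, -0.8660, 4.0000)
after link 2: o_2 = (1.2321, -1.8660, 5.0000)
after link 3: o_3 = (5.4821, -3.1651, 7.5000)
after link 4: o_4 = (3.9725, 0.0159, 8.2765)
after link 5: o_5 = (3.6966, -0.9796, 9.2424)
after link 6: o_6 = (7.6846, -1.2820, 7.2412)

7.685 -1.282 7.241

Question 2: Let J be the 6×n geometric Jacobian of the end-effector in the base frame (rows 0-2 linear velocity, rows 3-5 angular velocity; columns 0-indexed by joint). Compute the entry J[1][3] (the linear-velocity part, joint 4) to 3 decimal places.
axis z_3 = (0.5000,0.8660,0.0000); lever o_n−o_3 = (2.2025,1.8831,-0.2588)
cross product → J_v[:, 3] = (-0.2241,0.1294,-0.9659)
J_ω[:, 3] = z_3
entry J[1][3] = 0.1294

0.129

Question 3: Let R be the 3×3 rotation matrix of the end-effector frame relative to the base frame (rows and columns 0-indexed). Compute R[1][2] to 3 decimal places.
End-effector z-axis (col 2 of R) = (0.4441,0.3209,0.8365)
R[1][2] = 0.3209

0.321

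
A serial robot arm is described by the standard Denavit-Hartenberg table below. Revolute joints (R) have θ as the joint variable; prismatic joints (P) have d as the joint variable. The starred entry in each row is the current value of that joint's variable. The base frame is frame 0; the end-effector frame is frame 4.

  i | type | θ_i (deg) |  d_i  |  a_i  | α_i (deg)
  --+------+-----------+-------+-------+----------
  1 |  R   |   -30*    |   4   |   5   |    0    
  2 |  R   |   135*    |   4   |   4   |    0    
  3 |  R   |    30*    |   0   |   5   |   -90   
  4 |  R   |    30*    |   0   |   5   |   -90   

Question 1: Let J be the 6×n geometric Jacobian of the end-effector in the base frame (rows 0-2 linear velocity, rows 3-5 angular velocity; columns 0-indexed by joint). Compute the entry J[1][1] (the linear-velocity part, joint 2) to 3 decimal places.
-7.633

axis z_1 = (0.0000,0.0000,1.0000); lever o_n−o_1 = (-7.6327,10.4611,1.5000)
cross product → J_v[:, 1] = (-10.4611,-7.6327,0.0000)
J_ω[:, 1] = z_1
entry J[1][1] = -7.6327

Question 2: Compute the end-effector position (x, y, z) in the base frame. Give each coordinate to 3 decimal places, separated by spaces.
after link 1: o_1 = (4.3301, -2.5000, 4.0000)
after link 2: o_2 = (3.2949, 1.3637, 8.0000)
after link 3: o_3 = (-0.2407, 4.8992, 8.0000)
after link 4: o_4 = (-3.3025, 7.9611, 5.5000)

-3.303 7.961 5.500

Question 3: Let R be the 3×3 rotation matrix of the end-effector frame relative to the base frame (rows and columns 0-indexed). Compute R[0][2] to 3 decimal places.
End-effector z-axis (col 2 of R) = (0.3536,-0.3536,-0.8660)
R[0][2] = 0.3536

0.354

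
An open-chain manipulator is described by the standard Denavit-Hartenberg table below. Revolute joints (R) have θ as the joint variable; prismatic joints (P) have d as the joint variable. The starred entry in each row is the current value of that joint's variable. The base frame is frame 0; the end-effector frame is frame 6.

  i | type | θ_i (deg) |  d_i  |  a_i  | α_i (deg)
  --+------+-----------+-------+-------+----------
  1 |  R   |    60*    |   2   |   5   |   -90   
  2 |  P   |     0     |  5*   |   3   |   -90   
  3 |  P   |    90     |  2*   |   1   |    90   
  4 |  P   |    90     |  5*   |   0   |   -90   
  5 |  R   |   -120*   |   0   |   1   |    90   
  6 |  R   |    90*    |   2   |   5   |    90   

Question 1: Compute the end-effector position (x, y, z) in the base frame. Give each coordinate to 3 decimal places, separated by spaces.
-1.361 15.642 2.232

after link 1: o_1 = (2.5000, 4.3301, 2.0000)
after link 2: o_2 = (-0.3301, 9.4282, 2.0000)
after link 3: o_3 = (0.5359, 8.9282, 0.0000)
after link 4: o_4 = (3.0359, 13.2583, 0.0000)
after link 5: o_5 = (3.4689, 14.0083, 0.5000)
after link 6: o_6 = (-1.3612, 15.6423, 2.2321)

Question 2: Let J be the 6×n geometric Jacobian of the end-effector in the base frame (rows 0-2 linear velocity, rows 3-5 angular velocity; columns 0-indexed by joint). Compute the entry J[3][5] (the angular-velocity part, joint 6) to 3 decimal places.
-0.250

axis z_5 = (-0.2500,-0.4330,0.8660); lever o_n−o_5 = (-4.8301,1.6340,1.7321)
cross product → J_v[:, 5] = (-2.1651,-3.7500,-2.5000)
J_ω[:, 5] = z_5
entry J[3][5] = -0.2500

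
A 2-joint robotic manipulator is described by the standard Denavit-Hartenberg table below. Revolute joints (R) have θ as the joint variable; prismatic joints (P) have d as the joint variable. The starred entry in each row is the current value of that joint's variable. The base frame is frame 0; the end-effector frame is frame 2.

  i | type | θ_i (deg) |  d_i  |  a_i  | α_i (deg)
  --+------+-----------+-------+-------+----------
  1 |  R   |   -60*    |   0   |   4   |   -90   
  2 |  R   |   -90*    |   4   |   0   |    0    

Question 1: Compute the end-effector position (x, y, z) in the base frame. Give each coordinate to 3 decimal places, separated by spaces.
5.464 -1.464 0.000

after link 1: o_1 = (2.0000, -3.4641, 0.0000)
after link 2: o_2 = (5.4641, -1.4641, 0.0000)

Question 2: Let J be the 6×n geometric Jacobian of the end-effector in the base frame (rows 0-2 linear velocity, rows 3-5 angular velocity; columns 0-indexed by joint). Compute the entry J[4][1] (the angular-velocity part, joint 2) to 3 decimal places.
0.500

axis z_1 = (0.8660,0.5000,0.0000); lever o_n−o_1 = (3.4641,2.0000,0.0000)
cross product → J_v[:, 1] = (0.0000,0.0000,-0.0000)
J_ω[:, 1] = z_1
entry J[4][1] = 0.5000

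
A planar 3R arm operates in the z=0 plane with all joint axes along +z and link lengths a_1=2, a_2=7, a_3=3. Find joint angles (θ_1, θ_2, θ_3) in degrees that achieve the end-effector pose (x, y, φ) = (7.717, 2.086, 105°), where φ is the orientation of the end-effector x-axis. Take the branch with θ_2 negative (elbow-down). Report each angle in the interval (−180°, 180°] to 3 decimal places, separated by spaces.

30.002 -45.003 120.001

wrist centre = target − a_3·(cos φ, sin φ) = (8.4935, -0.8118)
cos θ_2 = (72.7978−2²−7²)/(2·2·7) = 0.7071; θ_2 = -45.0035° (elbow-down)
β = atan2(-0.8118,8.4935) = -5.4596°; ψ = atan2(-4.9500,6.9494) = -35.4620°
θ_1 = β − ψ = 30.0025°
θ_3 = φ − θ_1 − θ_2 = 120.0010° (wrapped to (-180°,180°])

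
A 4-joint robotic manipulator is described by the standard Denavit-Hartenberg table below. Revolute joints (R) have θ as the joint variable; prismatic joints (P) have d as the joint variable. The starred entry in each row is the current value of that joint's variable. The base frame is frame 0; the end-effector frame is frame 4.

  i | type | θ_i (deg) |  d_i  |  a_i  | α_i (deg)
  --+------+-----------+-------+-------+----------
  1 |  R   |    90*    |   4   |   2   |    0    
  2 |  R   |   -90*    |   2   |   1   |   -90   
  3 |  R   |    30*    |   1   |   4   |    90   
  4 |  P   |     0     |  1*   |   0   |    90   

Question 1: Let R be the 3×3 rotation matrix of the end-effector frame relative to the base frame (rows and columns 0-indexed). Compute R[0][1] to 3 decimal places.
0.500

End-effector y-axis (col 1 of R) = (0.5000,0.0000,0.8660)
R[0][1] = 0.5000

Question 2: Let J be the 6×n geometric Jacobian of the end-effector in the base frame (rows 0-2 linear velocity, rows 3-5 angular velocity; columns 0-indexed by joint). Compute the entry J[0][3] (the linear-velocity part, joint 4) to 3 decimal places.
prismatic axis z_3 = (0.5000,0.0000,0.8660)
J_v[:, 3] = z_3; J_ω[:, 3] = (0,0,0)
entry J[0][3] = 0.5000

0.500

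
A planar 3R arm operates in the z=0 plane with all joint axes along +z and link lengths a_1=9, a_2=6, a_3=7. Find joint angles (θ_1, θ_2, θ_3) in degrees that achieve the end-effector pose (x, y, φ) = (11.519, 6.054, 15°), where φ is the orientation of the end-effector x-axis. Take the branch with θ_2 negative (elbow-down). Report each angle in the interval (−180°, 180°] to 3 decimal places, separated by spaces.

wrist centre = target − a_3·(cos φ, sin φ) = (4.7575, 4.2423)
cos θ_2 = (40.6308−9²−6²)/(2·9·6) = -0.7071; θ_2 = -135.0012° (elbow-down)
β = atan2(4.2423,4.7575) = 41.7233°; ψ = atan2(-4.2425,4.7573) = -41.7267°
θ_1 = β − ψ = 83.4500°
θ_3 = φ − θ_1 − θ_2 = 66.5512° (wrapped to (-180°,180°])

83.450 -135.001 66.551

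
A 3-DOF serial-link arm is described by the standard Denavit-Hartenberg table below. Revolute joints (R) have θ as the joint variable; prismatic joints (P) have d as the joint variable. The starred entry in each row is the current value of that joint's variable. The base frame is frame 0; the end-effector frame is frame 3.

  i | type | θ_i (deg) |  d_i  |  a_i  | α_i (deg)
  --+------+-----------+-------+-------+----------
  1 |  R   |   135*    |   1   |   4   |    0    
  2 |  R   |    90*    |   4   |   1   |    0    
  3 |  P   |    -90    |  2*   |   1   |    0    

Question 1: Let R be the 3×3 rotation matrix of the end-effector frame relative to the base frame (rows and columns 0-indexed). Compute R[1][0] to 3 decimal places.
0.707

End-effector x-axis (col 0 of R) = (-0.7071,0.7071,0.0000)
R[1][0] = 0.7071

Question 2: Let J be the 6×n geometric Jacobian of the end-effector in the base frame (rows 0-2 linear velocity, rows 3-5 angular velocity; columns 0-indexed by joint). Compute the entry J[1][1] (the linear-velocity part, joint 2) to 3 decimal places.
-1.414

axis z_1 = (0.0000,0.0000,1.0000); lever o_n−o_1 = (-1.4142,0.0000,6.0000)
cross product → J_v[:, 1] = (0.0000,-1.4142,0.0000)
J_ω[:, 1] = z_1
entry J[1][1] = -1.4142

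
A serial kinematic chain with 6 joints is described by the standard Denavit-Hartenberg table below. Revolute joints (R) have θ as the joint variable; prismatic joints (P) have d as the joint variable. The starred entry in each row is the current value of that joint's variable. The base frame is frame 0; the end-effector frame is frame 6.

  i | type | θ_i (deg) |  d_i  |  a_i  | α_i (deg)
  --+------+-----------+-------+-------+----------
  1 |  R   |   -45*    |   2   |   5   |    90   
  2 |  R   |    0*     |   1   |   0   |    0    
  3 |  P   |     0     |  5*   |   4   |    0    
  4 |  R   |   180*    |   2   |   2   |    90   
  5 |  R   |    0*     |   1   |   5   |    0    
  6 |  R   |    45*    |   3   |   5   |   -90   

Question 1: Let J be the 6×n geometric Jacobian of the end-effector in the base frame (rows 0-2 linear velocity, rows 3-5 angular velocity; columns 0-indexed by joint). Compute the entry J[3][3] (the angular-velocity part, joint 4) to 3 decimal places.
-0.707

axis z_3 = (-0.7071,-0.7071,0.0000); lever o_n−o_3 = (-11.3640,3.5355,4.0000)
cross product → J_v[:, 3] = (-2.8284,2.8284,-10.5355)
J_ω[:, 3] = z_3
entry J[3][3] = -0.7071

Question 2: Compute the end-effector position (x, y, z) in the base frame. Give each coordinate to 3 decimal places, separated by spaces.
-9.243 -7.071 6.000

after link 1: o_1 = (3.5355, -3.5355, 2.0000)
after link 2: o_2 = (2.8284, -4.2426, 2.0000)
after link 3: o_3 = (2.1213, -10.6066, 2.0000)
after link 4: o_4 = (-0.7071, -10.6066, 2.0000)
after link 5: o_5 = (-4.2426, -7.0711, 3.0000)
after link 6: o_6 = (-9.2426, -7.0711, 6.0000)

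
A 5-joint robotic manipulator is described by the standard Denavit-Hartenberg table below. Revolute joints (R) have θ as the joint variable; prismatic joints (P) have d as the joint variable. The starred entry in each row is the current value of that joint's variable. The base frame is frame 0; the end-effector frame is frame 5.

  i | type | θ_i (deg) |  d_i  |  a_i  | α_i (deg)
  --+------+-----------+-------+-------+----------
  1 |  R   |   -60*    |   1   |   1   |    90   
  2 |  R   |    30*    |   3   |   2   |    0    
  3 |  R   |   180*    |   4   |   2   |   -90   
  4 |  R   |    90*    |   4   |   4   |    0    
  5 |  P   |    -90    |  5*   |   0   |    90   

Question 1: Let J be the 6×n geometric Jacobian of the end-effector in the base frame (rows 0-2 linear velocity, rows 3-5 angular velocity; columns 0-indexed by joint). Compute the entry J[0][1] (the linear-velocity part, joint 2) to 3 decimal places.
3.897

axis z_1 = (-0.8660,-0.5000,0.0000); lever o_n−o_1 = (-0.3481,-5.3971,-7.7942)
cross product → J_v[:, 1] = (3.8971,-6.7500,4.5000)
J_ω[:, 1] = z_1
entry J[0][1] = 3.8971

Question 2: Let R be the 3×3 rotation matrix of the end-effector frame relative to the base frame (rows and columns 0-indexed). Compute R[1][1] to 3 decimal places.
End-effector y-axis (col 1 of R) = (0.2500,-0.4330,-0.8660)
R[1][1] = -0.4330

-0.433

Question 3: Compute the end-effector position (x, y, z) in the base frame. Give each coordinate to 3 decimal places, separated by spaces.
0.152 -6.263 -6.794

after link 1: o_1 = (0.5000, -0.8660, 1.0000)
after link 2: o_2 = (-1.2321, -3.8660, 2.0000)
after link 3: o_3 = (-5.5622, -4.3660, 1.0000)
after link 4: o_4 = (-1.0981, -4.0981, -2.4641)
after link 5: o_5 = (0.1519, -6.2631, -6.7942)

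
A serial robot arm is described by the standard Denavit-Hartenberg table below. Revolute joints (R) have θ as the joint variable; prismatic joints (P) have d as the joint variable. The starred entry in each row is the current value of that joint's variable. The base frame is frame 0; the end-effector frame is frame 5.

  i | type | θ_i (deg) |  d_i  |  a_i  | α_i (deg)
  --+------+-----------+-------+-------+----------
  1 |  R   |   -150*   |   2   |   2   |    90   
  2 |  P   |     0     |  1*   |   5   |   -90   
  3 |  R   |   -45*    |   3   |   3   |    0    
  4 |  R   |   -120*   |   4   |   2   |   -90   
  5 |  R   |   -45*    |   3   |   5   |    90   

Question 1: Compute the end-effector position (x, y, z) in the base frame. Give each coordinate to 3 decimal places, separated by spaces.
-7.667 4.178 12.536

after link 1: o_1 = (-1.7321, -1.0000, 2.0000)
after link 2: o_2 = (-6.5622, -2.6340, 2.0000)
after link 3: o_3 = (-9.4600, -1.8575, 5.0000)
after link 4: o_4 = (-8.0457, -0.4433, 9.0000)
after link 5: o_5 = (-7.6671, 4.1780, 12.5355)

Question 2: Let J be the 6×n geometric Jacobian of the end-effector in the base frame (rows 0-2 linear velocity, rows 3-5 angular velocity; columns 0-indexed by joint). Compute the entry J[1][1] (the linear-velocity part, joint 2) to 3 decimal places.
prismatic axis z_1 = (-0.5000,0.8660,0.0000)
J_v[:, 1] = z_1; J_ω[:, 1] = (0,0,0)
entry J[1][1] = 0.8660

0.866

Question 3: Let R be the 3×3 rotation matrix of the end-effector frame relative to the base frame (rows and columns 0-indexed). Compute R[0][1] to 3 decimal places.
End-effector y-axis (col 1 of R) = (-0.7071,0.7071,0.0000)
R[0][1] = -0.7071

-0.707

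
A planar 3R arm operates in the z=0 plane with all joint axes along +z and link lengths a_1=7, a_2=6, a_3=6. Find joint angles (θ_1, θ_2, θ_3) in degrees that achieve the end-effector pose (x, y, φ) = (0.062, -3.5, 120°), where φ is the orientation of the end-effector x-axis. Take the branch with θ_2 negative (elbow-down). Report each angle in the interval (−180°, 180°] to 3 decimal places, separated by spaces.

wrist centre = target − a_3·(cos φ, sin φ) = (3.0620, -8.6962)
cos θ_2 = (84.9989−7²−6²)/(2·7·6) = -0.0000; θ_2 = -90.0007° (elbow-down)
β = atan2(-8.6962,3.0620) = -70.6023°; ψ = atan2(-6.0000,6.9999) = -40.6016°
θ_1 = β − ψ = -30.0007°
θ_3 = φ − θ_1 − θ_2 = -119.9985° (wrapped to (-180°,180°])

-30.001 -90.001 -119.999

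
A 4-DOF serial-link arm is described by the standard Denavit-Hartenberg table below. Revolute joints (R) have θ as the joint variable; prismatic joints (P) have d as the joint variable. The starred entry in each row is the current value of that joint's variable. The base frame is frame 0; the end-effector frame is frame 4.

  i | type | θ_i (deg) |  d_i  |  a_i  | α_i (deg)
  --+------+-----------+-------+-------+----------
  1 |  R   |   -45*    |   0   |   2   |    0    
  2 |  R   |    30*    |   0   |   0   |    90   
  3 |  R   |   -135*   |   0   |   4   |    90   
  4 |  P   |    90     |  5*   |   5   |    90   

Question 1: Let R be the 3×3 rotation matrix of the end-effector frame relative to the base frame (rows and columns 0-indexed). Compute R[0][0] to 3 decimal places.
-0.259

End-effector x-axis (col 0 of R) = (-0.2588,-0.9659,-0.0000)
R[0][0] = -0.2588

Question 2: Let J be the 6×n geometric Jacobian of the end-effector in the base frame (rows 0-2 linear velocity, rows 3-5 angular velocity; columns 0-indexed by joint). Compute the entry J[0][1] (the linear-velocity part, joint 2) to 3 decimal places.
axis z_1 = (0.0000,0.0000,1.0000); lever o_n−o_1 = (-7.4412,-3.1825,0.7071)
cross product → J_v[:, 1] = (3.1825,-7.4412,0.0000)
J_ω[:, 1] = z_1
entry J[0][1] = 3.1825

3.183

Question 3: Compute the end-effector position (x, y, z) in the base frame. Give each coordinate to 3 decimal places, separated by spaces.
after link 1: o_1 = (1.4142, -1.4142, 0.0000)
after link 2: o_2 = (1.4142, -1.4142, 0.0000)
after link 3: o_3 = (-1.3178, -0.6822, -2.8284)
after link 4: o_4 = (-6.0270, -4.5967, 0.7071)

-6.027 -4.597 0.707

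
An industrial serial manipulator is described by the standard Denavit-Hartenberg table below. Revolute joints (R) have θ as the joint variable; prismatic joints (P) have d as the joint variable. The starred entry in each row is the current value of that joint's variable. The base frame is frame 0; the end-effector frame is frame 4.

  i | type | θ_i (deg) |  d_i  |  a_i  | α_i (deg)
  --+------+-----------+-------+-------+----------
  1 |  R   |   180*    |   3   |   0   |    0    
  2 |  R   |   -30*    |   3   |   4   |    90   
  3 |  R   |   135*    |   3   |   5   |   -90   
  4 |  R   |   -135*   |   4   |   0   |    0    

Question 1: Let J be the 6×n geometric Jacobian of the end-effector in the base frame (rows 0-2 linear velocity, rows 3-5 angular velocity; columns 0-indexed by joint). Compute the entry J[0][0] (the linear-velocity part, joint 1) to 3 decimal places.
axis z_0 = ẑ; lever o_n−o_0 = (3.5473,1.4161,6.7071)
cross product → J_v[:, 0] = (-1.4161,3.5473,0.0000)
J_ω[:, 0] = z_0
entry J[0][0] = -1.4161

-1.416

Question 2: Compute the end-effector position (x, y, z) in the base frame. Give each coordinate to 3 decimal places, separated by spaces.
after link 1: o_1 = (0.0000, 0.0000, 3.0000)
after link 2: o_2 = (-3.4641, 2.0000, 6.0000)
after link 3: o_3 = (1.0978, 2.8303, 9.5355)
after link 4: o_4 = (3.5473, 1.4161, 6.7071)

3.547 1.416 6.707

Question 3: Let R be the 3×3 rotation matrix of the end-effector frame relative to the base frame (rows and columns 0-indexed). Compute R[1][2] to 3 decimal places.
End-effector z-axis (col 2 of R) = (0.6124,-0.3536,-0.7071)
R[1][2] = -0.3536

-0.354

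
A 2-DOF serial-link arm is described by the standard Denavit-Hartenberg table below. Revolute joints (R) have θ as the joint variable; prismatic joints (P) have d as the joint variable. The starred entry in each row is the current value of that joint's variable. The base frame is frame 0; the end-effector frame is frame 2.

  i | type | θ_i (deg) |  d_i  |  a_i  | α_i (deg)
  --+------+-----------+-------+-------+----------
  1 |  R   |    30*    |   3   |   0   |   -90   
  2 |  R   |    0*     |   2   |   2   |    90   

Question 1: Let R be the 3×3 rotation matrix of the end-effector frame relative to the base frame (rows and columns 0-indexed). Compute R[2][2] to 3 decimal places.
1.000

End-effector z-axis (col 2 of R) = (0.0000,0.0000,1.0000)
R[2][2] = 1.0000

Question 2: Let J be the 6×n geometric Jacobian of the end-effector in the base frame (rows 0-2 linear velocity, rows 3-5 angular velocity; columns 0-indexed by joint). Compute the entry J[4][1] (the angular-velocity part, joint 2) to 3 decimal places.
0.866

axis z_1 = (-0.5000,0.8660,0.0000); lever o_n−o_1 = (0.7321,2.7321,0.0000)
cross product → J_v[:, 1] = (-0.0000,0.0000,-2.0000)
J_ω[:, 1] = z_1
entry J[4][1] = 0.8660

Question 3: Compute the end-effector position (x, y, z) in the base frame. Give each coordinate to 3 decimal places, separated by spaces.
0.732 2.732 3.000

after link 1: o_1 = (0.0000, 0.0000, 3.0000)
after link 2: o_2 = (0.7321, 2.7321, 3.0000)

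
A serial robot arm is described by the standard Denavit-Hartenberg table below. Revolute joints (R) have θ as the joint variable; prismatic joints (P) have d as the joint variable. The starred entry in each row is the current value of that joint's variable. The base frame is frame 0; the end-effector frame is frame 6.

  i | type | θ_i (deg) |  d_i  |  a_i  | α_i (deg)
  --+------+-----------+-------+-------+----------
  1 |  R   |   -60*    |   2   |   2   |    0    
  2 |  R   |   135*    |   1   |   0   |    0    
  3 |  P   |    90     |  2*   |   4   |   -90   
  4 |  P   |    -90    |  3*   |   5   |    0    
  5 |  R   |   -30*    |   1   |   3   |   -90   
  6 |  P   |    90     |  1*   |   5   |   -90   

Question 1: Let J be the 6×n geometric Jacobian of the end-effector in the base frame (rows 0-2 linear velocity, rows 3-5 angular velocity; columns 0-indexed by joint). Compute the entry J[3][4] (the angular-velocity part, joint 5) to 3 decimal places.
-0.259

axis z_4 = (-0.2588,-0.9659,0.0000); lever o_n−o_4 = (1.6476,3.6996,3.0981)
cross product → J_v[:, 4] = (-2.9925,0.8018,0.6340)
J_ω[:, 4] = z_4
entry J[3][4] = -0.2588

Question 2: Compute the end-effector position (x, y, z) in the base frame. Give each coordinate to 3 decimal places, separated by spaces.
after link 1: o_1 = (1.0000, -1.7321, 2.0000)
after link 2: o_2 = (1.0000, -1.7321, 3.0000)
after link 3: o_3 = (-2.8637, -0.6968, 5.0000)
after link 4: o_4 = (-3.6402, -3.5946, 10.0000)
after link 5: o_5 = (-2.4501, -4.9487, 12.5981)
after link 6: o_6 = (-1.9925, 0.1051, 13.0981)

-1.993 0.105 13.098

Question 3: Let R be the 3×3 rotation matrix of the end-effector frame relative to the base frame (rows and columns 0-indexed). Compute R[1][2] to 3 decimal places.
End-effector z-axis (col 2 of R) = (-0.4830,0.1294,-0.8660)
R[1][2] = 0.1294

0.129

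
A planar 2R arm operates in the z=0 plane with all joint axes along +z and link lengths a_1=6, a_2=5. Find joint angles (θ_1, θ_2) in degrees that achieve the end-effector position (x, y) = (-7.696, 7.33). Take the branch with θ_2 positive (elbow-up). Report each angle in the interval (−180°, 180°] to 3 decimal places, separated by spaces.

cos θ_2 = (112.9573−6²−5²)/(2·6·5) = 0.8660; θ_2 = 30.0080° (elbow-up)
β = atan2(7.3300,-7.6960) = 136.3953°; ψ = atan2(2.5006,10.3298) = 13.6082°
θ_1 = β − ψ = 122.7871°

122.787 30.008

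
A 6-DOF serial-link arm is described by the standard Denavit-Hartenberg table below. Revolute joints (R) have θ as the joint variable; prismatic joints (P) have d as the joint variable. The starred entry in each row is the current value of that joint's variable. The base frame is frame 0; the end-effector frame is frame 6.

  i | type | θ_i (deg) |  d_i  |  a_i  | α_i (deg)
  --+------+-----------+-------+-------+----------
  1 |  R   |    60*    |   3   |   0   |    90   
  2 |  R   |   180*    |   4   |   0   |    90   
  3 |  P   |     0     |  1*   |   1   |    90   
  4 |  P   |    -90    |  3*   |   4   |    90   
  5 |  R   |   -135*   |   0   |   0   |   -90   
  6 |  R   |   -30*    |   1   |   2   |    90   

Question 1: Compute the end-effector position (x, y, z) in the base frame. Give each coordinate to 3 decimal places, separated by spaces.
2.539 -1.466 0.518

after link 1: o_1 = (0.0000, 0.0000, 3.0000)
after link 2: o_2 = (3.4641, -2.0000, 3.0000)
after link 3: o_3 = (2.9641, -2.8660, 4.0000)
after link 4: o_4 = (0.3660, -1.3660, 0.0000)
after link 5: o_5 = (0.3660, -1.3660, 0.0000)
after link 6: o_6 = (2.5391, -1.4659, 0.5176)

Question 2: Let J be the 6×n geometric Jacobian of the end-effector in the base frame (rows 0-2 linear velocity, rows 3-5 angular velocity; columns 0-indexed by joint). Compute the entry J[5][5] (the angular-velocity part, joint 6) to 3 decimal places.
axis z_5 = (0.6124,-0.3536,-0.7071); lever o_n−o_5 = (2.1730,-0.0999,0.5176)
cross product → J_v[:, 5] = (-0.2537,-1.8536,0.7071)
J_ω[:, 5] = z_5
entry J[5][5] = -0.7071

-0.707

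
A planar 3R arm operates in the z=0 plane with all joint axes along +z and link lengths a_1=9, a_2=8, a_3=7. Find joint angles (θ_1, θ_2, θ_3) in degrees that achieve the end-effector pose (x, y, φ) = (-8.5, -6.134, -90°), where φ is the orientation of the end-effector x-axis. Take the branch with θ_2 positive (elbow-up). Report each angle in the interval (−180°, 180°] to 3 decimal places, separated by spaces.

120.000 120.000 30.000

wrist centre = target − a_3·(cos φ, sin φ) = (-8.5000, 0.8660)
cos θ_2 = (73.0000−9²−8²)/(2·9·8) = -0.5000; θ_2 = 120.0000° (elbow-up)
β = atan2(0.8660,-8.5000) = 174.1826°; ψ = atan2(6.9282,5.0000) = 54.1825°
θ_1 = β − ψ = 120.0002°
θ_3 = φ − θ_1 − θ_2 = 29.9998° (wrapped to (-180°,180°])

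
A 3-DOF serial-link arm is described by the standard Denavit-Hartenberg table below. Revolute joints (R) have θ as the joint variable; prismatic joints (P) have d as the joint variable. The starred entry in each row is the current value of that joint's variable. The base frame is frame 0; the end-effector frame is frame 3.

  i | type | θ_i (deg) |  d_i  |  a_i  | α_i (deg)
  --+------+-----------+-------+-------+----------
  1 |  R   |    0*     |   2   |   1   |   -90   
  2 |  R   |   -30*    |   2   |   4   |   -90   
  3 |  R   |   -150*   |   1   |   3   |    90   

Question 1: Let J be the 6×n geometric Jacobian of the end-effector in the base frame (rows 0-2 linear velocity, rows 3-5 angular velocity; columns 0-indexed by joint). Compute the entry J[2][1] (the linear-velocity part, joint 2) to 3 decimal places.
axis z_1 = (0.0000,1.0000,0.0000); lever o_n−o_1 = (1.7141,3.5000,-0.1651)
cross product → J_v[:, 1] = (-0.1651,0.0000,-1.7141)
J_ω[:, 1] = z_1
entry J[2][1] = -1.7141

-1.714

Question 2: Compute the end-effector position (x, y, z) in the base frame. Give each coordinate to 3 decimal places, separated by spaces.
after link 1: o_1 = (1.0000, 0.0000, 2.0000)
after link 2: o_2 = (4.4641, 2.0000, 4.0000)
after link 3: o_3 = (2.7141, 3.5000, 1.8349)

2.714 3.500 1.835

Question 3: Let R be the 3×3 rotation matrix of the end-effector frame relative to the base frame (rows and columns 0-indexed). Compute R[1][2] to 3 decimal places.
-0.866

End-effector z-axis (col 2 of R) = (-0.4330,-0.8660,-0.2500)
R[1][2] = -0.8660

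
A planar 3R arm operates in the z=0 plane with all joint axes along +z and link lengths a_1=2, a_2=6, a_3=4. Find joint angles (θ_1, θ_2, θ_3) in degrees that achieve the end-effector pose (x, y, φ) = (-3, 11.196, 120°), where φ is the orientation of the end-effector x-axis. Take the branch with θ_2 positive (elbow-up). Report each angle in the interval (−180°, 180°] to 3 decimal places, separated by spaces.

74.730 30.011 15.259

wrist centre = target − a_3·(cos φ, sin φ) = (-1.0000, 7.7319)
cos θ_2 = (60.7823−2²−6²)/(2·2·6) = 0.8659; θ_2 = 30.0113° (elbow-up)
β = atan2(7.7319,-1.0000) = 97.3694°; ψ = atan2(3.0010,7.1956) = 22.6393°
θ_1 = β − ψ = 74.7301°
θ_3 = φ − θ_1 − θ_2 = 15.2587° (wrapped to (-180°,180°])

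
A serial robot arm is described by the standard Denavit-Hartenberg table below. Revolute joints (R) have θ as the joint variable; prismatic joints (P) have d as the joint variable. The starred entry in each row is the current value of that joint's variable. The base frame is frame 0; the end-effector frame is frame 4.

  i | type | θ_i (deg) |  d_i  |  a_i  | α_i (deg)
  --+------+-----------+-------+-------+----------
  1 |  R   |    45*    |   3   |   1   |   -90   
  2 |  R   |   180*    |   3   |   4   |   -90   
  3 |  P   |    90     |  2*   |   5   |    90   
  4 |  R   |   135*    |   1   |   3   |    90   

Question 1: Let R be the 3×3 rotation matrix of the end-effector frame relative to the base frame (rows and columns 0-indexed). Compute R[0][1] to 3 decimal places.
-0.707

End-effector y-axis (col 1 of R) = (-0.7071,-0.7071,-0.0000)
R[0][1] = -0.7071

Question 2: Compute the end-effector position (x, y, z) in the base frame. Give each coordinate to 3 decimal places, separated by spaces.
after link 1: o_1 = (0.7071, 0.7071, 3.0000)
after link 2: o_2 = (-4.2426, 0.0000, 3.0000)
after link 3: o_3 = (-0.7071, -3.5355, 5.0000)
after link 4: o_4 = (-2.9142, -2.7426, 7.1213)

-2.914 -2.743 7.121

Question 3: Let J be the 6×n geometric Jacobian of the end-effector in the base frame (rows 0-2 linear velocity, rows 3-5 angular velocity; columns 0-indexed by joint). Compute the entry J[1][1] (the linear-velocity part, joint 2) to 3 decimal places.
axis z_1 = (-0.7071,0.7071,0.0000); lever o_n−o_1 = (-3.6213,-3.4497,4.1213)
cross product → J_v[:, 1] = (2.9142,2.9142,5.0000)
J_ω[:, 1] = z_1
entry J[1][1] = 2.9142

2.914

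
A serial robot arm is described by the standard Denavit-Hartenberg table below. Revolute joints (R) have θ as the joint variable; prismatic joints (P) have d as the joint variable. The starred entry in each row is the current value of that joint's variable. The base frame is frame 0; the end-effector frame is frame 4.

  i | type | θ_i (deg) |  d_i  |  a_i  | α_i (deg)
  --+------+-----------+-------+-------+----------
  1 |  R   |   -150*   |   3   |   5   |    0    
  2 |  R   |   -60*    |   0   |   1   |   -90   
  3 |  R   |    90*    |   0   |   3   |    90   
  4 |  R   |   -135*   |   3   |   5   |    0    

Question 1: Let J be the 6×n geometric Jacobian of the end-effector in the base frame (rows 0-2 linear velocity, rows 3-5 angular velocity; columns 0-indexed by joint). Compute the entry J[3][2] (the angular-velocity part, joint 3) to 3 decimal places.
axis z_2 = (-0.5000,-0.8660,0.0000); lever o_n−o_2 = (-0.8303,4.5619,0.5355)
cross product → J_v[:, 2] = (-0.4638,0.2678,-3.0000)
J_ω[:, 2] = z_2
entry J[3][2] = -0.5000

-0.500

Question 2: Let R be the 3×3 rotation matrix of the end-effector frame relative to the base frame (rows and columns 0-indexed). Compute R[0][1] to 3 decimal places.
0.354

End-effector y-axis (col 1 of R) = (0.3536,0.6124,-0.7071)
R[0][1] = 0.3536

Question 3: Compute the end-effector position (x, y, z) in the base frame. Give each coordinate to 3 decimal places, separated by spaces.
after link 1: o_1 = (-4.3301, -2.5000, 3.0000)
after link 2: o_2 = (-5.1962, -2.0000, 3.0000)
after link 3: o_3 = (-5.1962, -2.0000, 0.0000)
after link 4: o_4 = (-6.0265, 2.5619, 3.5355)

-6.026 2.562 3.536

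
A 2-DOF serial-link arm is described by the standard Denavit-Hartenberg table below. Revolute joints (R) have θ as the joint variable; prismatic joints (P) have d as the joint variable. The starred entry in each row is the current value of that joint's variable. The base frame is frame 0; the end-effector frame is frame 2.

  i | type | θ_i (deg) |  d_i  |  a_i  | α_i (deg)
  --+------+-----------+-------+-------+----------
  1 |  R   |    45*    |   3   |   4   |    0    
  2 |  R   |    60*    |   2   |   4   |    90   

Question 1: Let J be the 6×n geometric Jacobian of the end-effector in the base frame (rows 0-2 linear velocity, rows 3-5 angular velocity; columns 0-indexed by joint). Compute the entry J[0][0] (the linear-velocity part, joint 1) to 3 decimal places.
-6.692

axis z_0 = ẑ; lever o_n−o_0 = (1.7932,6.6921,5.0000)
cross product → J_v[:, 0] = (-6.6921,1.7932,0.0000)
J_ω[:, 0] = z_0
entry J[0][0] = -6.6921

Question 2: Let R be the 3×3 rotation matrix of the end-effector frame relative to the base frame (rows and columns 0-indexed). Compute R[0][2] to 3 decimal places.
End-effector z-axis (col 2 of R) = (0.9659,0.2588,0.0000)
R[0][2] = 0.9659

0.966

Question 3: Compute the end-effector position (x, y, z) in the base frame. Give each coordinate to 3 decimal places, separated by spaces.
1.793 6.692 5.000

after link 1: o_1 = (2.8284, 2.8284, 3.0000)
after link 2: o_2 = (1.7932, 6.6921, 5.0000)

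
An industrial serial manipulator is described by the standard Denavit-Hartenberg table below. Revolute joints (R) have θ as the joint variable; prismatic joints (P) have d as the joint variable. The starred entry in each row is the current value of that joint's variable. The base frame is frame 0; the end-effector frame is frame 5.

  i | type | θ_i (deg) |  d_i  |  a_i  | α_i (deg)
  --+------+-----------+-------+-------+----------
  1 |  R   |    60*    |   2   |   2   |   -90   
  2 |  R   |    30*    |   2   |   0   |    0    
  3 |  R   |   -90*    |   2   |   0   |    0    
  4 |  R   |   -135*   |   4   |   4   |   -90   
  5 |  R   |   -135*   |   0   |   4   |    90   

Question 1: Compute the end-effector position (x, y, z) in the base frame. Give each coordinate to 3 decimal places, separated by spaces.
-8.944 6.166 1.697

after link 1: o_1 = (1.0000, 1.7321, 2.0000)
after link 2: o_2 = (-0.7321, 2.7321, 2.0000)
after link 3: o_3 = (-2.4641, 3.7321, 2.0000)
after link 4: o_4 = (-7.8601, 2.3860, 0.9647)
after link 5: o_5 = (-8.9435, 6.1662, 1.6968)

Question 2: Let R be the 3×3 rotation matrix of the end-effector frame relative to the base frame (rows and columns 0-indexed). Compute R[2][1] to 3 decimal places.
0.966

End-effector y-axis (col 1 of R) = (-0.1294,-0.2241,0.9659)
R[2][1] = 0.9659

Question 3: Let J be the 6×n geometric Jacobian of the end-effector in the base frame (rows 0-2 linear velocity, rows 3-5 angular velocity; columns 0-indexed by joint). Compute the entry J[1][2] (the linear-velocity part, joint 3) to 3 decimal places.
-0.263

axis z_2 = (-0.8660,0.5000,0.0000); lever o_n−o_2 = (-8.2115,3.4342,-0.3032)
cross product → J_v[:, 2] = (-0.1516,-0.2626,1.1317)
J_ω[:, 2] = z_2
entry J[1][2] = -0.2626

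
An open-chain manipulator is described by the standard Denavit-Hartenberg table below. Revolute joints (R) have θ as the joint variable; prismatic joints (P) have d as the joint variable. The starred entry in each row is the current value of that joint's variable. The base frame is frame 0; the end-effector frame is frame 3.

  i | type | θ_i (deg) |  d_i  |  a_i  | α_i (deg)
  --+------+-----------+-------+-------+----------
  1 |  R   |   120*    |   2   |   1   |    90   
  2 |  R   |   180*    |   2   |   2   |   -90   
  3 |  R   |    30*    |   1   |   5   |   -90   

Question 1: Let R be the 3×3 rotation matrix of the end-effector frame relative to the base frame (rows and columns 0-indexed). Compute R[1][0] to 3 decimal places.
End-effector x-axis (col 0 of R) = (-0.0000,-1.0000,0.0000)
R[1][0] = -1.0000

-1.000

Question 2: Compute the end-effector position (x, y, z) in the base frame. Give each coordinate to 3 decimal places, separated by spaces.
after link 1: o_1 = (-0.5000, 0.8660, 2.0000)
after link 2: o_2 = (2.2321, 0.1340, 2.0000)
after link 3: o_3 = (2.2321, -4.8660, 1.0000)

2.232 -4.866 1.000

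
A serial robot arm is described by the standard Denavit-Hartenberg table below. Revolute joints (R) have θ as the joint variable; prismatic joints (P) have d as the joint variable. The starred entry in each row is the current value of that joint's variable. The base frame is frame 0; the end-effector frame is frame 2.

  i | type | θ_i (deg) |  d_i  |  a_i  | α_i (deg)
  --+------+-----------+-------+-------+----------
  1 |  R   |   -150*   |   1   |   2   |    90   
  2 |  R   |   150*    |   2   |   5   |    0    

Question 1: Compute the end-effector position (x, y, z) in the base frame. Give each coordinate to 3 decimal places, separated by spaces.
after link 1: o_1 = (-1.7321, -1.0000, 1.0000)
after link 2: o_2 = (1.0179, 2.8971, 3.5000)

1.018 2.897 3.500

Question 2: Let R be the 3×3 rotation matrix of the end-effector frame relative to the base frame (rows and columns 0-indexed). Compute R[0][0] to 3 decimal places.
End-effector x-axis (col 0 of R) = (0.7500,0.4330,0.5000)
R[0][0] = 0.7500

0.750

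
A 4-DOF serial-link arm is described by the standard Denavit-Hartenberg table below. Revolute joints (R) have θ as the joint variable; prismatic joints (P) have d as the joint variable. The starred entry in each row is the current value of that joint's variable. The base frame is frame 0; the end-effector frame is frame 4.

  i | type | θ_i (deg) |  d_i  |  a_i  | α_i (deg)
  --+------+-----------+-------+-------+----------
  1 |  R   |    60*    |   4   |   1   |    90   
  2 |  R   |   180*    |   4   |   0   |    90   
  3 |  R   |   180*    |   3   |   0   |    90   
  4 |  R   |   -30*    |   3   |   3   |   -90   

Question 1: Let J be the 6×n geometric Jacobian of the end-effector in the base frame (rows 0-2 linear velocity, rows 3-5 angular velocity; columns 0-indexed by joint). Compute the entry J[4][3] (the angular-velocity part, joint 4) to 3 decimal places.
axis z_3 = (0.8660,-0.5000,0.0000); lever o_n−o_3 = (3.8971,0.7500,-1.5000)
cross product → J_v[:, 3] = (0.7500,1.2990,2.5981)
J_ω[:, 3] = z_3
entry J[4][3] = -0.5000

-0.500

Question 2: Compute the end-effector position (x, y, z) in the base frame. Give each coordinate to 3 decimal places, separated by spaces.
after link 1: o_1 = (0.5000, 0.8660, 4.0000)
after link 2: o_2 = (3.9641, -1.1340, 4.0000)
after link 3: o_3 = (3.9641, -1.1340, 7.0000)
after link 4: o_4 = (7.8612, -0.3840, 5.5000)

7.861 -0.384 5.500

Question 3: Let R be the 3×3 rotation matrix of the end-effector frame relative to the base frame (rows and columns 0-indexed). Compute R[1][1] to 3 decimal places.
End-effector y-axis (col 1 of R) = (-0.8660,0.5000,-0.0000)
R[1][1] = 0.5000

0.500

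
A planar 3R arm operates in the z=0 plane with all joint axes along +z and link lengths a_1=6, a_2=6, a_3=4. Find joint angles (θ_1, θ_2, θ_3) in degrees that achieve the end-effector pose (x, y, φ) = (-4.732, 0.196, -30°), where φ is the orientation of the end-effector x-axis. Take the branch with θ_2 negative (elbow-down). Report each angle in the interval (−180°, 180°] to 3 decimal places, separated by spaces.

-149.998 -90.001 -150.000

wrist centre = target − a_3·(cos φ, sin φ) = (-8.1961, 2.1960)
cos θ_2 = (71.9985−6²−6²)/(2·6·6) = -0.0000; θ_2 = -90.0012° (elbow-down)
β = atan2(2.1960,-8.1961) = 165.0009°; ψ = atan2(-6.0000,5.9999) = -45.0006°
θ_1 = β − ψ = 210.0015°
θ_3 = φ − θ_1 − θ_2 = -150.0003° (wrapped to (-180°,180°])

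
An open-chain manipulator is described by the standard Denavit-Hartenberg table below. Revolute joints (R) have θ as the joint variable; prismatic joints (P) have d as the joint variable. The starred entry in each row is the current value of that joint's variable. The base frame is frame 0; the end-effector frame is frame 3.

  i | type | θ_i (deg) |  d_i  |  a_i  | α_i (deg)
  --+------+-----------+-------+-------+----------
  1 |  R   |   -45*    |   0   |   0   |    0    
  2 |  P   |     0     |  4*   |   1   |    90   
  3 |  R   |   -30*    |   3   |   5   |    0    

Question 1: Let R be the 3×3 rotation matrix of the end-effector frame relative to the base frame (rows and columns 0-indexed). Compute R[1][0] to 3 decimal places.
-0.612

End-effector x-axis (col 0 of R) = (0.6124,-0.6124,-0.5000)
R[1][0] = -0.6124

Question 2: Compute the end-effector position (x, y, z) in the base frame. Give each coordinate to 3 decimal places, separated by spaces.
1.648 -5.890 1.500

after link 1: o_1 = (0.0000, 0.0000, 0.0000)
after link 2: o_2 = (0.7071, -0.7071, 4.0000)
after link 3: o_3 = (1.6476, -5.8903, 1.5000)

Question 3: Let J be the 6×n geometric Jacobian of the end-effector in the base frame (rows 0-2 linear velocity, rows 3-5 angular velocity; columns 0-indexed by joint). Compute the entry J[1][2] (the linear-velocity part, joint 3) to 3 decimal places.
-1.768

axis z_2 = (-0.7071,-0.7071,0.0000); lever o_n−o_2 = (0.9405,-5.1832,-2.5000)
cross product → J_v[:, 2] = (1.7678,-1.7678,4.3301)
J_ω[:, 2] = z_2
entry J[1][2] = -1.7678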